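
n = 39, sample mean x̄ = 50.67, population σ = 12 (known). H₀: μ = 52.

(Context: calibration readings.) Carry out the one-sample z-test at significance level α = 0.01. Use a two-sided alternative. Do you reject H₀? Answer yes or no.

reject H₀: no

SE = σ/√n = 12/√39 = 1.9215
z = (x̄−μ₀)/SE = (50.67−52)/1.9215 = -0.6922
p-value (two-sided) = 0.48884
At α=0.01: p ≥ α → fail to reject H₀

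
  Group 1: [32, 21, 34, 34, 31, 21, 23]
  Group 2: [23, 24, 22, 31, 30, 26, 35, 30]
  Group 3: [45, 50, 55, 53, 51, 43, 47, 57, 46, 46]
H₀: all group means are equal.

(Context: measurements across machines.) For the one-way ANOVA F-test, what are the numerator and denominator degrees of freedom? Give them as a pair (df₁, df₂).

k = 3 groups, N = 25 total
df = (k−1, N−k) = (3−1, 25−3) = (2, 22)

degrees of freedom = [2, 22]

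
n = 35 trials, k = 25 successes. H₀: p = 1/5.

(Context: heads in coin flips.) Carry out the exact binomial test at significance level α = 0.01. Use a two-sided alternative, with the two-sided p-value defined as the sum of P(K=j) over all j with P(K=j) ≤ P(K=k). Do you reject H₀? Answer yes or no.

reject H₀: yes

Exact binomial: n=35, k=25, p₀=1/5=0.2000
P(X=j) = C(n,j)·p₀^j·(1−p₀)^(n−j); p = Σ P(X=j) over j with P(X=j) ≤ P(X=25)
p-value (two-sided) = 0.00000
At α=0.01: p < α → reject H₀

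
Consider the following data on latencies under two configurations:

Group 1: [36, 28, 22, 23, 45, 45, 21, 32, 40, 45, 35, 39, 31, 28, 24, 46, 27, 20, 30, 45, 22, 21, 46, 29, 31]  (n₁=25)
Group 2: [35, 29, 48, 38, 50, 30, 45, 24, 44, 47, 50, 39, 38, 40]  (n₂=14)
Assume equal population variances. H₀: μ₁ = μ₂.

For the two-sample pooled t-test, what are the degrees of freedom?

degrees of freedom = 37

df = n₁ + n₂ − 2 = 25 + 14 − 2 = 37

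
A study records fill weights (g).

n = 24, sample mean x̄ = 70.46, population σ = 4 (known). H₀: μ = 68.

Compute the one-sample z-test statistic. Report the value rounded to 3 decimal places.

SE = σ/√n = 4/√24 = 0.8165
z = (x̄−μ₀)/SE = (70.46−68)/0.8165 = 3.0129

test statistic = 3.013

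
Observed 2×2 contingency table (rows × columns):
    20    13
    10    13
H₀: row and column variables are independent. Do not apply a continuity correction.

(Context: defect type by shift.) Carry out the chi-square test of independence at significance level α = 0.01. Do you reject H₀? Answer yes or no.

reject H₀: no

Row totals [33, 23], col totals [30, 26], n=56
χ² = (20−17.68)²/17.68 + (13−15.32)²/15.32 + (10−12.32)²/12.32 + (13−10.68)²/10.68 = 1.5986
df = 1
p-value (upper-tail) = 0.20610
At α=0.01: p ≥ α → fail to reject H₀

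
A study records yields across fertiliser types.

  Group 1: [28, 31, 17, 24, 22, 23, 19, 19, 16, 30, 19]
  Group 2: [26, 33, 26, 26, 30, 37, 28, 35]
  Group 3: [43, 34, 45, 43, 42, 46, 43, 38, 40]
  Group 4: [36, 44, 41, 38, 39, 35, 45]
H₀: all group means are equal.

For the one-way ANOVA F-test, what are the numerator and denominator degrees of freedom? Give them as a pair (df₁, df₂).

degrees of freedom = [3, 31]

k = 4 groups, N = 35 total
df = (k−1, N−k) = (4−1, 35−4) = (3, 31)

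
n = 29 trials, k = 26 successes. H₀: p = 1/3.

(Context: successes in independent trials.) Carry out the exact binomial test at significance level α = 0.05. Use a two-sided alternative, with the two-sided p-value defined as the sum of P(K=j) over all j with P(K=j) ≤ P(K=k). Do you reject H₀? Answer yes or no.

reject H₀: yes

Exact binomial: n=29, k=26, p₀=1/3=0.3333
P(X=j) = C(n,j)·p₀^j·(1−p₀)^(n−j); p = Σ P(X=j) over j with P(X=j) ≤ P(X=26)
p-value (two-sided) = 0.00000
At α=0.05: p < α → reject H₀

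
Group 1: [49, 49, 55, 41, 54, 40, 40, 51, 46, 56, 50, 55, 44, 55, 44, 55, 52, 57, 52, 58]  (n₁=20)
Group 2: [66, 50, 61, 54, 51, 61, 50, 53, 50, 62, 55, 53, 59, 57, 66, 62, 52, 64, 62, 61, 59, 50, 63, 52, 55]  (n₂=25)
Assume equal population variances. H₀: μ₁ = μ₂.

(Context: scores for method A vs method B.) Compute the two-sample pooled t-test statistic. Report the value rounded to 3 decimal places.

x̄₁=50.150, s₁=5.824, n₁=20
x̄₂=57.120, s₂=5.434, n₂=25
s_p² = [19·5.824² + 24·5.434²]/43 = 31.4695
SE = √(s_p²·(1/20+1/25)) = 1.6829
t = (50.150−57.120)/1.6829 = -4.1416
df = 43

test statistic = -4.142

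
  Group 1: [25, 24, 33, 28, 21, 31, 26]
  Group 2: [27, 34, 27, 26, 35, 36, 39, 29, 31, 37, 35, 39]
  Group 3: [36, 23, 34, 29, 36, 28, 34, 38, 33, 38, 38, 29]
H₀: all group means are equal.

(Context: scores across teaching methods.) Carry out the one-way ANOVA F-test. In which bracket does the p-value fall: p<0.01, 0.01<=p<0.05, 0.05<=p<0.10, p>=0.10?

Group means [26.86, 32.92, 33.00], grand mean 31.581
SSB = Σnᵢ(x̄ᵢ−x̄)² = 201.775; SSW = ΣΣ(x−x̄ᵢ)² = 601.774
MSB = 201.775/2 = 100.8873; MSW = 601.774/28 = 21.4919
F = MSB/MSW = 4.6942
df = (2, 28)
p-value (upper-tail) = 0.01745
→ bracket: 0.01<=p<0.05

p-value bracket: 0.01<=p<0.05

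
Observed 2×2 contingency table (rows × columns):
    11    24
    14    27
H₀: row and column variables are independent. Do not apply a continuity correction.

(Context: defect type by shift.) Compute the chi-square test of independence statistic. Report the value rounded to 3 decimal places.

test statistic = 0.063

Row totals [35, 41], col totals [25, 51], n=76
χ² = (11−11.51)²/11.51 + (24−23.49)²/23.49 + (14−13.49)²/13.49 + (27−27.51)²/27.51 = 0.0632
df = 1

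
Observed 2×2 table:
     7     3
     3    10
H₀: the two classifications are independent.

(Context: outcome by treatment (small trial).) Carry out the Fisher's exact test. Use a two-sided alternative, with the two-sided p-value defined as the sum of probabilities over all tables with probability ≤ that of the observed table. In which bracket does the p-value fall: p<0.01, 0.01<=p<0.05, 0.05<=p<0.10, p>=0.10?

Margins: r₁=10, r₂=13, c₁=10, c₂=13, n=23
p_obs = C(10,7)·C(13,3)/C(23,10); sum pmf over tables with pmf ≤ p_obs
p-value (two-sided) = 0.03968
→ bracket: 0.01<=p<0.05

p-value bracket: 0.01<=p<0.05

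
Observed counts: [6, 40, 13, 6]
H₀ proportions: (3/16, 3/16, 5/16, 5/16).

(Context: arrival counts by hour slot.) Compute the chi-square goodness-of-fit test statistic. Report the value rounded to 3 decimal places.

n = 65; E_i = n·p_i = [12.19, 12.19, 20.31, 20.31]
χ² = (6−12.19)²/12.19 + (40−12.19)²/12.19 + (13−20.31)²/20.31 + (6−20.31)²/20.31 = 79.3282
df = 3

test statistic = 79.328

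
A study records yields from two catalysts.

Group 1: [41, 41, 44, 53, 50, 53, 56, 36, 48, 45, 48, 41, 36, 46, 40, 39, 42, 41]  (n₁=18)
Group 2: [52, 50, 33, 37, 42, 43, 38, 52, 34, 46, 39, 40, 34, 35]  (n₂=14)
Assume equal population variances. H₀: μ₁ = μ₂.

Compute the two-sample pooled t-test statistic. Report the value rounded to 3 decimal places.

test statistic = 1.519

x̄₁=44.444, s₁=5.863, n₁=18
x̄₂=41.071, s₂=6.685, n₂=14
s_p² = [17·5.863² + 13·6.685²]/30 = 38.8458
SE = √(s_p²·(1/18+1/14)) = 2.2210
t = (44.444−41.071)/2.2210 = 1.5187
df = 30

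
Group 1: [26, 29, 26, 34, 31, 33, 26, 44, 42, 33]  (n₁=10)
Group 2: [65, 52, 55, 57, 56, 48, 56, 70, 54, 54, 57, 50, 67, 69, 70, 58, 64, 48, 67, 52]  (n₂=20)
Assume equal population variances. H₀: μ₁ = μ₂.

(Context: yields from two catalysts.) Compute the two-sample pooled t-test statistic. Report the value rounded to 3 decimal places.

test statistic = -9.494

x̄₁=32.400, s₁=6.381, n₁=10
x̄₂=58.450, s₂=7.395, n₂=20
s_p² = [9·6.381² + 19·7.395²]/28 = 50.1911
SE = √(s_p²·(1/10+1/20)) = 2.7438
t = (32.400−58.450)/2.7438 = -9.4940
df = 28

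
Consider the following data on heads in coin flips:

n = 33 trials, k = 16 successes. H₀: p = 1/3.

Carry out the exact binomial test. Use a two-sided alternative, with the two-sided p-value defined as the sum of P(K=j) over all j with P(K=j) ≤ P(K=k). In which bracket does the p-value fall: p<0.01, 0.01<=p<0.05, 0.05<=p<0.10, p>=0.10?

p-value bracket: 0.05<=p<0.10

Exact binomial: n=33, k=16, p₀=1/3=0.3333
P(X=j) = C(n,j)·p₀^j·(1−p₀)^(n−j); p = Σ P(X=j) over j with P(X=j) ≤ P(X=16)
p-value (two-sided) = 0.09443
→ bracket: 0.05<=p<0.10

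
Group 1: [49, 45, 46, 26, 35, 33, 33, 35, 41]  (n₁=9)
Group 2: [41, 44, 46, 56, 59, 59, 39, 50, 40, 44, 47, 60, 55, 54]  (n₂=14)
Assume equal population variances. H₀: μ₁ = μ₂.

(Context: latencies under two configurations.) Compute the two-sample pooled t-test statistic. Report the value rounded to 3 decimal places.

x̄₁=38.111, s₁=7.541, n₁=9
x̄₂=49.571, s₂=7.521, n₂=14
s_p² = [8·7.541² + 13·7.521²]/21 = 56.6818
SE = √(s_p²·(1/9+1/14)) = 3.2166
t = (38.111−49.571)/3.2166 = -3.5628
df = 21

test statistic = -3.563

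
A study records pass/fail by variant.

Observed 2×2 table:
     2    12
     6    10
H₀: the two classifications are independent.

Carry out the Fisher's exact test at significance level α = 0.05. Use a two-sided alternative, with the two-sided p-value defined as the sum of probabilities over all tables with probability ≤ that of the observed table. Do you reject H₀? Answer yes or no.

Margins: r₁=14, r₂=16, c₁=8, c₂=22, n=30
p_obs = C(14,2)·C(16,6)/C(30,8); sum pmf over tables with pmf ≤ p_obs
p-value (two-sided) = 0.22553
At α=0.05: p ≥ α → fail to reject H₀

reject H₀: no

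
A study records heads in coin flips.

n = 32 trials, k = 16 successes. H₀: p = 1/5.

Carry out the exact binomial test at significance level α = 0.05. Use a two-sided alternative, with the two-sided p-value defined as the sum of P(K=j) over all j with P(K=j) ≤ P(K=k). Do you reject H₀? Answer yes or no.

reject H₀: yes

Exact binomial: n=32, k=16, p₀=1/5=0.2000
P(X=j) = C(n,j)·p₀^j·(1−p₀)^(n−j); p = Σ P(X=j) over j with P(X=j) ≤ P(X=16)
p-value (two-sided) = 0.00014
At α=0.05: p < α → reject H₀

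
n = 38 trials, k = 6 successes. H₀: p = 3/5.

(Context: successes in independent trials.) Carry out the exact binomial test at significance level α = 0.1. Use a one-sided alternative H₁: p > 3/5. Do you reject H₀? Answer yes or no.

reject H₀: no

Exact binomial: n=38, k=6, p₀=3/5=0.6000
P(X≥6) from Σ C(n,i)·p₀^i·(1−p₀)^(n−i)
p-value (one-sided, H₁ greater) = 1.00000
At α=0.1: p ≥ α → fail to reject H₀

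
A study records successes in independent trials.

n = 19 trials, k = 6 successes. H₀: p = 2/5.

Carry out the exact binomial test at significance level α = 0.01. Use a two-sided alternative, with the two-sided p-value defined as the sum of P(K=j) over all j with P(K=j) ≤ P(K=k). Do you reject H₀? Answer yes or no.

Exact binomial: n=19, k=6, p₀=2/5=0.4000
P(X=j) = C(n,j)·p₀^j·(1−p₀)^(n−j); p = Σ P(X=j) over j with P(X=j) ≤ P(X=6)
p-value (two-sided) = 0.49416
At α=0.01: p ≥ α → fail to reject H₀

reject H₀: no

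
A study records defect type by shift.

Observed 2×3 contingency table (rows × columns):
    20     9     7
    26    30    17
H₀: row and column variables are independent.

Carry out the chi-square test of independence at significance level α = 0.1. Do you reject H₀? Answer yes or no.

Row totals [36, 73], col totals [46, 39, 24], n=109
χ² = (20−15.19)²/15.19 + (9−12.88)²/12.88 + (7−7.93)²/7.93 + (26−30.81)²/30.81 + (30−26.12)²/26.12 + (17−16.07)²/16.07 = 4.1788
df = 2
p-value (upper-tail) = 0.12376
At α=0.1: p ≥ α → fail to reject H₀

reject H₀: no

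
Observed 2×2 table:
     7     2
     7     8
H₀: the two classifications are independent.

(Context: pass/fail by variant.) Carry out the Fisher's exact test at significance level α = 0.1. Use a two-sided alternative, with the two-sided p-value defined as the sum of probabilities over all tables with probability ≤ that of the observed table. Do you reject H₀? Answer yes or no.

reject H₀: no

Margins: r₁=9, r₂=15, c₁=14, c₂=10, n=24
p_obs = C(9,7)·C(15,7)/C(24,14); sum pmf over tables with pmf ≤ p_obs
p-value (two-sided) = 0.20992
At α=0.1: p ≥ α → fail to reject H₀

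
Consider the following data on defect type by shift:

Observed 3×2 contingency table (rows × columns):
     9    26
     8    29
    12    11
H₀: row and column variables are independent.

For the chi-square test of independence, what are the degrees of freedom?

degrees of freedom = 2

df = (r−1)(c−1) = (3−1)·(2−1) = 2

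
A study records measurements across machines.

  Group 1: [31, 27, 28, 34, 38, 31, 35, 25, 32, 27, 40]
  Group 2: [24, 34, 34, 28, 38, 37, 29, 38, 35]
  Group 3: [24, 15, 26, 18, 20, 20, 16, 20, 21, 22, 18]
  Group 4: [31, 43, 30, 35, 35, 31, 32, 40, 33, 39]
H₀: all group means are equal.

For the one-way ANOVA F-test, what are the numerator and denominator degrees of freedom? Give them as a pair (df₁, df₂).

degrees of freedom = [3, 37]

k = 4 groups, N = 41 total
df = (k−1, N−k) = (4−1, 41−4) = (3, 37)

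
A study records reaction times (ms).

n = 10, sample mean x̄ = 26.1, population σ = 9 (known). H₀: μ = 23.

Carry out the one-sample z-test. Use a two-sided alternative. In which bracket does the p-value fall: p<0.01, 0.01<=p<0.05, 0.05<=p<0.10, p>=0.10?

p-value bracket: p>=0.10

SE = σ/√n = 9/√10 = 2.8460
z = (x̄−μ₀)/SE = (26.1−23)/2.8460 = 1.0892
p-value (two-sided) = 0.27605
→ bracket: p>=0.10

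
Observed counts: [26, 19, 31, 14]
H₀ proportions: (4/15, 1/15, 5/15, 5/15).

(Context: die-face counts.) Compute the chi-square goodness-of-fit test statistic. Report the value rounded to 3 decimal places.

test statistic = 36.900

n = 90; E_i = n·p_i = [24.00, 6.00, 30.00, 30.00]
χ² = (26−24.00)²/24.00 + (19−6.00)²/6.00 + (31−30.00)²/30.00 + (14−30.00)²/30.00 = 36.9000
df = 3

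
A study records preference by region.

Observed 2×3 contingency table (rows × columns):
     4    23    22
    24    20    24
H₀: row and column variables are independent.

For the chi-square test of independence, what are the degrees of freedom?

df = (r−1)(c−1) = (2−1)·(3−1) = 2

degrees of freedom = 2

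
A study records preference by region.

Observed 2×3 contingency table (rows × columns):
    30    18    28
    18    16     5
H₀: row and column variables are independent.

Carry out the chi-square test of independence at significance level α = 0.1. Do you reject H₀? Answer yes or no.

Row totals [76, 39], col totals [48, 34, 33], n=115
χ² = (30−31.72)²/31.72 + (18−22.47)²/22.47 + (28−21.81)²/21.81 + (18−16.28)²/16.28 + (16−11.53)²/11.53 + (5−11.19)²/11.19 = 8.0800
df = 2
p-value (upper-tail) = 0.01760
At α=0.1: p < α → reject H₀

reject H₀: yes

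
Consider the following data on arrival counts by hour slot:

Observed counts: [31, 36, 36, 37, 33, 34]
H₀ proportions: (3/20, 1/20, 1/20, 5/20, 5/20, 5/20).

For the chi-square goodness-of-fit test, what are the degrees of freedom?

df = k − 1 = 6 − 1 = 5

degrees of freedom = 5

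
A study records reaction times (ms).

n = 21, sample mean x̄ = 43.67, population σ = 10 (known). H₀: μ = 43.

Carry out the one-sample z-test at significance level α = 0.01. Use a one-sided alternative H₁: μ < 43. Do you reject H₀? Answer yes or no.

reject H₀: no

SE = σ/√n = 10/√21 = 2.1822
z = (x̄−μ₀)/SE = (43.67−43)/2.1822 = 0.3070
p-value (one-sided, H₁ less) = 0.62059
At α=0.01: p ≥ α → fail to reject H₀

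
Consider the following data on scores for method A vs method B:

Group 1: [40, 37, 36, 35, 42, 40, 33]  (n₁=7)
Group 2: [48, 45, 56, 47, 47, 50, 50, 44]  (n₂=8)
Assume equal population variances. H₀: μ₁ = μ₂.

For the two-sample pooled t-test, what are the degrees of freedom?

df = n₁ + n₂ − 2 = 7 + 8 − 2 = 13

degrees of freedom = 13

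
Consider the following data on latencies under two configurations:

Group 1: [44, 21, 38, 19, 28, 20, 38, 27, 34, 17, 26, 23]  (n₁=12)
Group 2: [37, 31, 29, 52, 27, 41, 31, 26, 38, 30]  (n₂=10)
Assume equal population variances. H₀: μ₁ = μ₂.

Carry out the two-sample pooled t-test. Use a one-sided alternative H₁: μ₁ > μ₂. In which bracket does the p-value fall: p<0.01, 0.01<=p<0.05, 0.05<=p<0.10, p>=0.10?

p-value bracket: p>=0.10

x̄₁=27.917, s₁=8.723, n₁=12
x̄₂=34.200, s₂=7.955, n₂=10
s_p² = [11·8.723² + 9·7.955²]/20 = 70.3258
SE = √(s_p²·(1/12+1/10)) = 3.5907
t = (27.917−34.200)/3.5907 = -1.7499
df = 20
p-value (one-sided, H₁ greater) = 0.95227
→ bracket: p>=0.10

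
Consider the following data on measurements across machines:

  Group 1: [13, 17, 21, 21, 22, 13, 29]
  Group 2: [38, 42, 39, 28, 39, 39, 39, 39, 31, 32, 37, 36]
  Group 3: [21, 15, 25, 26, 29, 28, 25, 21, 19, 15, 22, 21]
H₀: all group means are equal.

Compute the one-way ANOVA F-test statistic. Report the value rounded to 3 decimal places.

Group means [19.43, 36.58, 22.25], grand mean 27.161
SSB = Σnᵢ(x̄ᵢ−x̄)² = 1773.313; SSW = ΣΣ(x−x̄ᵢ)² = 606.881
MSB = 1773.313/2 = 886.6563; MSW = 606.881/28 = 21.6743
F = MSB/MSW = 40.9081
df = (2, 28)

test statistic = 40.908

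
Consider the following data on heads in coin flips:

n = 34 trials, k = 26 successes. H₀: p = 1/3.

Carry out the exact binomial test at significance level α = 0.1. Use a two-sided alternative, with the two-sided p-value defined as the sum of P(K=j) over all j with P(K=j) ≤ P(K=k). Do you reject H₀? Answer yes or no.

reject H₀: yes

Exact binomial: n=34, k=26, p₀=1/3=0.3333
P(X=j) = C(n,j)·p₀^j·(1−p₀)^(n−j); p = Σ P(X=j) over j with P(X=j) ≤ P(X=26)
p-value (two-sided) = 0.00000
At α=0.1: p < α → reject H₀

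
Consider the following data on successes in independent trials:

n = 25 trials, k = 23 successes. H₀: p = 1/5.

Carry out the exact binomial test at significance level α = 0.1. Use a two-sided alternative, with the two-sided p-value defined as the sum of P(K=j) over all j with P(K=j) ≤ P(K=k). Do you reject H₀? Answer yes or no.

reject H₀: yes

Exact binomial: n=25, k=23, p₀=1/5=0.2000
P(X=j) = C(n,j)·p₀^j·(1−p₀)^(n−j); p = Σ P(X=j) over j with P(X=j) ≤ P(X=23)
p-value (two-sided) = 0.00000
At α=0.1: p < α → reject H₀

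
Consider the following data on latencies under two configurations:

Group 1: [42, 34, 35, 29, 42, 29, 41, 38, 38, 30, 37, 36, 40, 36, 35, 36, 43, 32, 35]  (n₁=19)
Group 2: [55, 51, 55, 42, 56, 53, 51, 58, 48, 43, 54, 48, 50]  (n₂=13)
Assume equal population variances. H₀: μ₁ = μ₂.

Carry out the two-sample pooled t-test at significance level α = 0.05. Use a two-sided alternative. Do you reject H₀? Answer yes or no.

reject H₀: yes

x̄₁=36.211, s₁=4.263, n₁=19
x̄₂=51.077, s₂=4.856, n₂=13
s_p² = [18·4.263² + 12·4.856²]/30 = 20.3360
SE = √(s_p²·(1/19+1/13)) = 1.6232
t = (36.211−51.077)/1.6232 = -9.1590
df = 30
p-value (two-sided) = 0.00000
At α=0.05: p < α → reject H₀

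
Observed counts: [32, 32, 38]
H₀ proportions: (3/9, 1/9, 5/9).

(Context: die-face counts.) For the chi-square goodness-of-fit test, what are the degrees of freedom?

df = k − 1 = 3 − 1 = 2

degrees of freedom = 2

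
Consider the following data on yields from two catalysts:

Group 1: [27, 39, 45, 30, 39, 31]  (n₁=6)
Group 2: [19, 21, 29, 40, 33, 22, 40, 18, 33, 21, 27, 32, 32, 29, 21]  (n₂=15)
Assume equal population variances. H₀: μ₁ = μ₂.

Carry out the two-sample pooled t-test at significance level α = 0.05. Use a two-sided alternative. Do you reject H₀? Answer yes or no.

reject H₀: yes

x̄₁=35.167, s₁=6.882, n₁=6
x̄₂=27.800, s₂=7.253, n₂=15
s_p² = [5·6.882² + 14·7.253²]/19 = 51.2228
SE = √(s_p²·(1/6+1/15)) = 3.4572
t = (35.167−27.800)/3.4572 = 2.1308
df = 19
p-value (two-sided) = 0.04638
At α=0.05: p < α → reject H₀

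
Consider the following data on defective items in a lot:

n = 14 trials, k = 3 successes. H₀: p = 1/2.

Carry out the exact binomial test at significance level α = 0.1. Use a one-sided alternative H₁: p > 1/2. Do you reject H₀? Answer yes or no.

reject H₀: no

Exact binomial: n=14, k=3, p₀=1/2=0.5000
P(X≥3) from Σ C(n,i)·p₀^i·(1−p₀)^(n−i)
p-value (one-sided, H₁ greater) = 0.99353
At α=0.1: p ≥ α → fail to reject H₀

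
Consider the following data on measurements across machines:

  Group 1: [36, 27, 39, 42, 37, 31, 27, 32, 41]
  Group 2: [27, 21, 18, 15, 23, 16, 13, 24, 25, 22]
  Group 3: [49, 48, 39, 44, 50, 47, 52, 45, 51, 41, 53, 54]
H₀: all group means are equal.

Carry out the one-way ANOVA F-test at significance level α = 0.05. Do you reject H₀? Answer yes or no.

Group means [34.67, 20.40, 47.75], grand mean 35.129
SSB = Σnᵢ(x̄ᵢ−x̄)² = 4082.834; SSW = ΣΣ(x−x̄ᵢ)² = 700.650
MSB = 4082.834/2 = 2041.4169; MSW = 700.650/28 = 25.0232
F = MSB/MSW = 81.5809
df = (2, 28)
p-value (upper-tail) = 0.00000
At α=0.05: p < α → reject H₀

reject H₀: yes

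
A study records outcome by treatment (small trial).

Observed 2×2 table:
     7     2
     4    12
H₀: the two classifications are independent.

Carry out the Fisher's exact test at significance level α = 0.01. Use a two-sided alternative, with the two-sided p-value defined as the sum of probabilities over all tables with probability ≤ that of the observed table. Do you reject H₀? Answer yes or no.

Margins: r₁=9, r₂=16, c₁=11, c₂=14, n=25
p_obs = C(9,7)·C(16,4)/C(25,11); sum pmf over tables with pmf ≤ p_obs
p-value (two-sided) = 0.01684
At α=0.01: p ≥ α → fail to reject H₀

reject H₀: no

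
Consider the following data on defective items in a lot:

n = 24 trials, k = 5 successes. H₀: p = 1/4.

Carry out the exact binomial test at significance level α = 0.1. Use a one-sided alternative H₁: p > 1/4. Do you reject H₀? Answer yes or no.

reject H₀: no

Exact binomial: n=24, k=5, p₀=1/4=0.2500
P(X≥5) from Σ C(n,i)·p₀^i·(1−p₀)^(n−i)
p-value (one-sided, H₁ greater) = 0.75335
At α=0.1: p ≥ α → fail to reject H₀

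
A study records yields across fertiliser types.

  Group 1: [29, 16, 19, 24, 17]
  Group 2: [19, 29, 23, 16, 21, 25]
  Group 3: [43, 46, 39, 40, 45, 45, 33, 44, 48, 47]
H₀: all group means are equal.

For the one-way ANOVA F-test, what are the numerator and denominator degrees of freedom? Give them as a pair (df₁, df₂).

k = 3 groups, N = 21 total
df = (k−1, N−k) = (3−1, 21−3) = (2, 18)

degrees of freedom = [2, 18]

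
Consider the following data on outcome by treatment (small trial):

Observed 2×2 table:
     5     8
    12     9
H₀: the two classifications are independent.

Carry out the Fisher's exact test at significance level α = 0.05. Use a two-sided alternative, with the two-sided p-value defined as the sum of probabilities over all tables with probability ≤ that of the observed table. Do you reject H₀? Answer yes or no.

Margins: r₁=13, r₂=21, c₁=17, c₂=17, n=34
p_obs = C(13,5)·C(21,12)/C(34,17); sum pmf over tables with pmf ≤ p_obs
p-value (two-sided) = 0.48127
At α=0.05: p ≥ α → fail to reject H₀

reject H₀: no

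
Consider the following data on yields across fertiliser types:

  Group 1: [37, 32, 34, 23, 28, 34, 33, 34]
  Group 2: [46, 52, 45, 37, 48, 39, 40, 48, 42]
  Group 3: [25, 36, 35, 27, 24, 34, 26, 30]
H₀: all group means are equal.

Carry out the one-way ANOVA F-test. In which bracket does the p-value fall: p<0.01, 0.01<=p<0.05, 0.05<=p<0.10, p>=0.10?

p-value bracket: p<0.01

Group means [31.88, 44.11, 29.62], grand mean 35.560
SSB = Σnᵢ(x̄ᵢ−x̄)² = 1048.521; SSW = ΣΣ(x−x̄ᵢ)² = 491.639
MSB = 1048.521/2 = 524.2606; MSW = 491.639/22 = 22.3472
F = MSB/MSW = 23.4598
df = (2, 22)
p-value (upper-tail) = 0.00000
→ bracket: p<0.01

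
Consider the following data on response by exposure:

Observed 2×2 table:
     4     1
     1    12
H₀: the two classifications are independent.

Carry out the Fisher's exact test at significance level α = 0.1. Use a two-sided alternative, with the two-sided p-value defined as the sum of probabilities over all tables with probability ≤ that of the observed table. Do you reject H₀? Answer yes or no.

reject H₀: yes

Margins: r₁=5, r₂=13, c₁=5, c₂=13, n=18
p_obs = C(5,4)·C(13,1)/C(18,5); sum pmf over tables with pmf ≤ p_obs
p-value (two-sided) = 0.00770
At α=0.1: p < α → reject H₀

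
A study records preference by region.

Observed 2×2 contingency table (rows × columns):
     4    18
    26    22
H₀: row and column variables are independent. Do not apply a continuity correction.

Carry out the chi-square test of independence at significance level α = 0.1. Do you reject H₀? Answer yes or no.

reject H₀: yes

Row totals [22, 48], col totals [30, 40], n=70
χ² = (4−9.43)²/9.43 + (18−12.57)²/12.57 + (26−20.57)²/20.57 + (22−27.43)²/27.43 = 7.9766
df = 1
p-value (upper-tail) = 0.00474
At α=0.1: p < α → reject H₀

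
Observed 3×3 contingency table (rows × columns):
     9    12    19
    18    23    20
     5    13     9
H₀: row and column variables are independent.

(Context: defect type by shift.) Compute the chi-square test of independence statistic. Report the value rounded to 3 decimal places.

Row totals [40, 61, 27], col totals [32, 48, 48], n=128
χ² = (9−10.00)²/10.00 + (12−15.00)²/15.00 + (19−15.00)²/15.00 + (18−15.25)²/15.25 + (23−22.88)²/22.88 + (20−22.88)²/22.88 + (5−6.75)²/6.75 + (13−10.12)²/10.12 + (9−10.12)²/10.12 = 4.0197
df = 4

test statistic = 4.020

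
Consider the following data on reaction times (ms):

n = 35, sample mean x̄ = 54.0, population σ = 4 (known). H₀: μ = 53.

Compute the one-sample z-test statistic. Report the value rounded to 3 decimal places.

test statistic = 1.479

SE = σ/√n = 4/√35 = 0.6761
z = (x̄−μ₀)/SE = (54.0−53)/0.6761 = 1.4790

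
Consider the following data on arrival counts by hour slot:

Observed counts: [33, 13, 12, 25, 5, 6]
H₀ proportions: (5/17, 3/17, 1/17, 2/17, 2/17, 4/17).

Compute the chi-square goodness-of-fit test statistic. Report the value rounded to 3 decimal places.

n = 94; E_i = n·p_i = [27.65, 16.59, 5.53, 11.06, 11.06, 22.12]
χ² = (33−27.65)²/27.65 + (13−16.59)²/16.59 + (12−5.53)²/5.53 + (25−11.06)²/11.06 + (5−11.06)²/11.06 + (6−22.12)²/22.12 = 42.0241
df = 5

test statistic = 42.024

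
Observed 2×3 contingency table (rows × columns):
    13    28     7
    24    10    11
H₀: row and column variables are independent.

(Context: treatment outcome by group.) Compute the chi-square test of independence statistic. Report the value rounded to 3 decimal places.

test statistic = 12.602

Row totals [48, 45], col totals [37, 38, 18], n=93
χ² = (13−19.10)²/19.10 + (28−19.61)²/19.61 + (7−9.29)²/9.29 + (24−17.90)²/17.90 + (10−18.39)²/18.39 + (11−8.71)²/8.71 = 12.6018
df = 2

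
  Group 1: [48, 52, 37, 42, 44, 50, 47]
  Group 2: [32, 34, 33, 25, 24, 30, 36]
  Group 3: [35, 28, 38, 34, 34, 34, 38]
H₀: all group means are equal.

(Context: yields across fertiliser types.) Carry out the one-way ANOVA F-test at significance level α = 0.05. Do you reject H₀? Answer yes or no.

Group means [45.71, 30.57, 34.43], grand mean 36.905
SSB = Σnᵢ(x̄ᵢ−x̄)² = 866.952; SSW = ΣΣ(x−x̄ᵢ)² = 348.857
MSB = 866.952/2 = 433.4762; MSW = 348.857/18 = 19.3810
F = MSB/MSW = 22.3661
df = (2, 18)
p-value (upper-tail) = 0.00001
At α=0.05: p < α → reject H₀

reject H₀: yes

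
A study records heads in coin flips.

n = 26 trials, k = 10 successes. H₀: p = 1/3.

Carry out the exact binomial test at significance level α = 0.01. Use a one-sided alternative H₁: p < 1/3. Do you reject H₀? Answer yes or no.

reject H₀: no

Exact binomial: n=26, k=10, p₀=1/3=0.3333
P(X≤10) from Σ C(n,i)·p₀^i·(1−p₀)^(n−i)
p-value (one-sided, H₁ less) = 0.77988
At α=0.01: p ≥ α → fail to reject H₀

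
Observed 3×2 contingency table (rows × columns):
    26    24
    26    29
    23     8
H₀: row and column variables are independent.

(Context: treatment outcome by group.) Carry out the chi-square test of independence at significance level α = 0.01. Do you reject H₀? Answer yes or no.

Row totals [50, 55, 31], col totals [75, 61], n=136
χ² = (26−27.57)²/27.57 + (24−22.43)²/22.43 + (26−30.33)²/30.33 + (29−24.67)²/24.67 + (23−17.10)²/17.10 + (8−13.90)²/13.90 = 6.1254
df = 2
p-value (upper-tail) = 0.04676
At α=0.01: p ≥ α → fail to reject H₀

reject H₀: no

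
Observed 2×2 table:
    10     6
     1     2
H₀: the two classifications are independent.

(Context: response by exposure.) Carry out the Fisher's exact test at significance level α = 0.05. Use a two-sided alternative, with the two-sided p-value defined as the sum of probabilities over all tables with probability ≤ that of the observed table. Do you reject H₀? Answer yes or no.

reject H₀: no

Margins: r₁=16, r₂=3, c₁=11, c₂=8, n=19
p_obs = C(16,10)·C(3,1)/C(19,11); sum pmf over tables with pmf ≤ p_obs
p-value (two-sided) = 0.54592
At α=0.05: p ≥ α → fail to reject H₀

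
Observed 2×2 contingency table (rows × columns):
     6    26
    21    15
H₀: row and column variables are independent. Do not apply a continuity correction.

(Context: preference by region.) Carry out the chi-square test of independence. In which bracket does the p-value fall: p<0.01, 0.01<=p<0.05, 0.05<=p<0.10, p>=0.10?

Row totals [32, 36], col totals [27, 41], n=68
χ² = (6−12.71)²/12.71 + (26−19.29)²/19.29 + (21−14.29)²/14.29 + (15−21.71)²/21.71 = 11.0876
df = 1
p-value (upper-tail) = 0.00087
→ bracket: p<0.01

p-value bracket: p<0.01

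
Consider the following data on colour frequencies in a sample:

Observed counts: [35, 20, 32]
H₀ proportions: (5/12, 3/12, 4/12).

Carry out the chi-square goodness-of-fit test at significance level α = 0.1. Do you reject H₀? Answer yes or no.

n = 87; E_i = n·p_i = [36.25, 21.75, 29.00]
χ² = (35−36.25)²/36.25 + (20−21.75)²/21.75 + (32−29.00)²/29.00 = 0.4943
df = 2
p-value (upper-tail) = 0.78104
At α=0.1: p ≥ α → fail to reject H₀

reject H₀: no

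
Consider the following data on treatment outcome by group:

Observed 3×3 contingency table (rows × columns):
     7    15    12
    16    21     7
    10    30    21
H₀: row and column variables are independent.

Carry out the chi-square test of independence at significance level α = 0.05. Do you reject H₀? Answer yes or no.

reject H₀: no

Row totals [34, 44, 61], col totals [33, 66, 40], n=139
χ² = (7−8.07)²/8.07 + (15−16.14)²/16.14 + (12−9.78)²/9.78 + (16−10.45)²/10.45 + (21−20.89)²/20.89 + (7−12.66)²/12.66 + (10−14.48)²/14.48 + (30−28.96)²/28.96 + (21−17.55)²/17.55 = 8.3112
df = 4
p-value (upper-tail) = 0.08082
At α=0.05: p ≥ α → fail to reject H₀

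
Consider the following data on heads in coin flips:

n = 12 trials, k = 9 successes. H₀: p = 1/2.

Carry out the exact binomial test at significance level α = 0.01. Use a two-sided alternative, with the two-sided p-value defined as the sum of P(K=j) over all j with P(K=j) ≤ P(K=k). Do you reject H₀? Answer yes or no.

reject H₀: no

Exact binomial: n=12, k=9, p₀=1/2=0.5000
P(X=j) = C(n,j)·p₀^j·(1−p₀)^(n−j); p = Σ P(X=j) over j with P(X=j) ≤ P(X=9)
p-value (two-sided) = 0.14600
At α=0.01: p ≥ α → fail to reject H₀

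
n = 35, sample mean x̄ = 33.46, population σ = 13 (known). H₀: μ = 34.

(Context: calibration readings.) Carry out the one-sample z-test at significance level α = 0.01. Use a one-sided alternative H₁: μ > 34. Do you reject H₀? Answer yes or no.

SE = σ/√n = 13/√35 = 2.1974
z = (x̄−μ₀)/SE = (33.46−34)/2.1974 = -0.2457
p-value (one-sided, H₁ greater) = 0.59706
At α=0.01: p ≥ α → fail to reject H₀

reject H₀: no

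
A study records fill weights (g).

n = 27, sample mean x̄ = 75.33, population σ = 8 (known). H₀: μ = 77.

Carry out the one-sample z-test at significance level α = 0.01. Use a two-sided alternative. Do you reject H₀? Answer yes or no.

SE = σ/√n = 8/√27 = 1.5396
z = (x̄−μ₀)/SE = (75.33−77)/1.5396 = -1.0847
p-value (two-sided) = 0.27806
At α=0.01: p ≥ α → fail to reject H₀

reject H₀: no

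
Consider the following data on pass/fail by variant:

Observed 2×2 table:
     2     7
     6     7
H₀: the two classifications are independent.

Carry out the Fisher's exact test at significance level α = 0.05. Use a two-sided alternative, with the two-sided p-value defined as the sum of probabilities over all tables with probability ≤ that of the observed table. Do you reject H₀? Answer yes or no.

reject H₀: no

Margins: r₁=9, r₂=13, c₁=8, c₂=14, n=22
p_obs = C(9,2)·C(13,6)/C(22,8); sum pmf over tables with pmf ≤ p_obs
p-value (two-sided) = 0.38019
At α=0.05: p ≥ α → fail to reject H₀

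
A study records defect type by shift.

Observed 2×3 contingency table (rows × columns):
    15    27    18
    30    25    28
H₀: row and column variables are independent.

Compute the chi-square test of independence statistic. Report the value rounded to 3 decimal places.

Row totals [60, 83], col totals [45, 52, 46], n=143
χ² = (15−18.88)²/18.88 + (27−21.82)²/21.82 + (18−19.30)²/19.30 + (30−26.12)²/26.12 + (25−30.18)²/30.18 + (28−26.70)²/26.70 = 3.6459
df = 2

test statistic = 3.646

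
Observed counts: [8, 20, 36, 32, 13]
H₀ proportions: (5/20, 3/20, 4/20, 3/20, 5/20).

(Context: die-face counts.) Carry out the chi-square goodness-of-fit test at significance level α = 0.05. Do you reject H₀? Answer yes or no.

reject H₀: yes

n = 109; E_i = n·p_i = [27.25, 16.35, 21.80, 16.35, 27.25]
χ² = (8−27.25)²/27.25 + (20−16.35)²/16.35 + (36−21.80)²/21.80 + (32−16.35)²/16.35 + (13−27.25)²/27.25 = 46.0948
df = 4
p-value (upper-tail) = 0.00000
At α=0.05: p < α → reject H₀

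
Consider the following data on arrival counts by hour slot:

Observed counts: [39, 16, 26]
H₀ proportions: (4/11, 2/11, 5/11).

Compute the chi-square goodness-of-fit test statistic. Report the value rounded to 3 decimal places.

test statistic = 6.382

n = 81; E_i = n·p_i = [29.45, 14.73, 36.82]
χ² = (39−29.45)²/29.45 + (16−14.73)²/14.73 + (26−36.82)²/36.82 = 6.3821
df = 2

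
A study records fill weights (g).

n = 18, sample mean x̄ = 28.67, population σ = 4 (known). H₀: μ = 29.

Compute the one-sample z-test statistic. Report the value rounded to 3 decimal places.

test statistic = -0.350

SE = σ/√n = 4/√18 = 0.9428
z = (x̄−μ₀)/SE = (28.67−29)/0.9428 = -0.3500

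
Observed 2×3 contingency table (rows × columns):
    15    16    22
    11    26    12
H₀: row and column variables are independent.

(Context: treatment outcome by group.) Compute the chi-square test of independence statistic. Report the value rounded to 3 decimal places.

test statistic = 5.790

Row totals [53, 49], col totals [26, 42, 34], n=102
χ² = (15−13.51)²/13.51 + (16−21.82)²/21.82 + (22−17.67)²/17.67 + (11−12.49)²/12.49 + (26−20.18)²/20.18 + (12−16.33)²/16.33 = 5.7896
df = 2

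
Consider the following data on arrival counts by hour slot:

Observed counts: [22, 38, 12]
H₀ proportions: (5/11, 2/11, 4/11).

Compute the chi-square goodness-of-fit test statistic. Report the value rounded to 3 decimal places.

n = 72; E_i = n·p_i = [32.73, 13.09, 26.18]
χ² = (22−32.73)²/32.73 + (38−13.09)²/13.09 + (12−26.18)²/26.18 = 58.5944
df = 2

test statistic = 58.594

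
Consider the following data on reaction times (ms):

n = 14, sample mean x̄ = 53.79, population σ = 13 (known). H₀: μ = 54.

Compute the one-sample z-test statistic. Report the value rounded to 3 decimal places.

SE = σ/√n = 13/√14 = 3.4744
z = (x̄−μ₀)/SE = (53.79−54)/3.4744 = -0.0604

test statistic = -0.060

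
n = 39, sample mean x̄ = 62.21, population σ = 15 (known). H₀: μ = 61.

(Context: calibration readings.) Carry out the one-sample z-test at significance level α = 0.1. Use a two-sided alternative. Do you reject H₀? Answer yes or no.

SE = σ/√n = 15/√39 = 2.4019
z = (x̄−μ₀)/SE = (62.21−61)/2.4019 = 0.5038
p-value (two-sided) = 0.61443
At α=0.1: p ≥ α → fail to reject H₀

reject H₀: no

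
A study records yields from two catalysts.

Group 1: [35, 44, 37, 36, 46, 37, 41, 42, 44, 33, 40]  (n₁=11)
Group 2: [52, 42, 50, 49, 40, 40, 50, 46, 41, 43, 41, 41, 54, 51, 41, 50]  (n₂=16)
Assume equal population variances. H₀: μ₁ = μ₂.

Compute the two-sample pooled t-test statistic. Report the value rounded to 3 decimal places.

test statistic = -3.325

x̄₁=39.545, s₁=4.228, n₁=11
x̄₂=45.688, s₂=5.016, n₂=16
s_p² = [10·4.228² + 15·5.016²]/25 = 22.2466
SE = √(s_p²·(1/11+1/16)) = 1.8474
t = (39.545−45.688)/1.8474 = -3.3247
df = 25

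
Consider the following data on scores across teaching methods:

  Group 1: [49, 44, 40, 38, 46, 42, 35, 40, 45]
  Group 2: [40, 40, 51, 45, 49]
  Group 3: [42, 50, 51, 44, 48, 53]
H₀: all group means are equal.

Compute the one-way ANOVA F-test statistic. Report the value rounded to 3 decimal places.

Group means [42.11, 45.00, 48.00], grand mean 44.600
SSB = Σnᵢ(x̄ᵢ−x̄)² = 125.911; SSW = ΣΣ(x−x̄ᵢ)² = 342.889
MSB = 125.911/2 = 62.9556; MSW = 342.889/17 = 20.1699
F = MSB/MSW = 3.1213
df = (2, 17)

test statistic = 3.121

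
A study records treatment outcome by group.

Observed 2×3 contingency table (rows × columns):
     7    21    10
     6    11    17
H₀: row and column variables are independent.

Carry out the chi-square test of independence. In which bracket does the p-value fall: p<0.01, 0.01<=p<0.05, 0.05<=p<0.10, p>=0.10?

p-value bracket: 0.05<=p<0.10

Row totals [38, 34], col totals [13, 32, 27], n=72
χ² = (7−6.86)²/6.86 + (21−16.89)²/16.89 + (10−14.25)²/14.25 + (6−6.14)²/6.14 + (11−15.11)²/15.11 + (17−12.75)²/12.75 = 4.8094
df = 2
p-value (upper-tail) = 0.09029
→ bracket: 0.05<=p<0.10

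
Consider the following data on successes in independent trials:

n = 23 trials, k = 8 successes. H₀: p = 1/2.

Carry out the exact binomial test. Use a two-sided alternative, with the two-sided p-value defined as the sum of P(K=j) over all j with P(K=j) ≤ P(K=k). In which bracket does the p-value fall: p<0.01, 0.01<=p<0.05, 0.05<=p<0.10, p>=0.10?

p-value bracket: p>=0.10

Exact binomial: n=23, k=8, p₀=1/2=0.5000
P(X=j) = C(n,j)·p₀^j·(1−p₀)^(n−j); p = Σ P(X=j) over j with P(X=j) ≤ P(X=8)
p-value (two-sided) = 0.21004
→ bracket: p>=0.10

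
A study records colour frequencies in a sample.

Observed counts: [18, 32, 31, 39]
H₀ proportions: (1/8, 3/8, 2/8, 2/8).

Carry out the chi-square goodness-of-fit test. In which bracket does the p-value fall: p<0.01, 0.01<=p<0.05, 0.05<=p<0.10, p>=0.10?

n = 120; E_i = n·p_i = [15.00, 45.00, 30.00, 30.00]
χ² = (18−15.00)²/15.00 + (32−45.00)²/45.00 + (31−30.00)²/30.00 + (39−30.00)²/30.00 = 7.0889
df = 3
p-value (upper-tail) = 0.06912
→ bracket: 0.05<=p<0.10

p-value bracket: 0.05<=p<0.10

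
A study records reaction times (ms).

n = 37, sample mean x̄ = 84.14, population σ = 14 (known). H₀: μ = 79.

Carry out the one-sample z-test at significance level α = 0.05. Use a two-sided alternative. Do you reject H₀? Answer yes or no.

reject H₀: yes

SE = σ/√n = 14/√37 = 2.3016
z = (x̄−μ₀)/SE = (84.14−79)/2.3016 = 2.2332
p-value (two-sided) = 0.02553
At α=0.05: p < α → reject H₀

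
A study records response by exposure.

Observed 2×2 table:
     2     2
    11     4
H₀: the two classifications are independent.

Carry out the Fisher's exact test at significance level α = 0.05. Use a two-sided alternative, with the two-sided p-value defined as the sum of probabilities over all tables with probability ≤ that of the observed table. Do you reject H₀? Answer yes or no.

reject H₀: no

Margins: r₁=4, r₂=15, c₁=13, c₂=6, n=19
p_obs = C(4,2)·C(15,11)/C(19,13); sum pmf over tables with pmf ≤ p_obs
p-value (two-sided) = 0.55728
At α=0.05: p ≥ α → fail to reject H₀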